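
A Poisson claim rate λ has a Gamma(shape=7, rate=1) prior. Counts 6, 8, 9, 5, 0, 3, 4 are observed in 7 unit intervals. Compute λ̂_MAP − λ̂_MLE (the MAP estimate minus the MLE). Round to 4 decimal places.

MAP − MLE = 0.1250

Σxᵢ = 35. Posterior is Gamma(42, 8); MAP = (42−1)/8 = 41/8 ≈ 5.12500.
MLE = x̄ = 35/7 ≈ 5.00000.
Difference = 41/8 − 35/7 = 1/8 ≈ 0.1250.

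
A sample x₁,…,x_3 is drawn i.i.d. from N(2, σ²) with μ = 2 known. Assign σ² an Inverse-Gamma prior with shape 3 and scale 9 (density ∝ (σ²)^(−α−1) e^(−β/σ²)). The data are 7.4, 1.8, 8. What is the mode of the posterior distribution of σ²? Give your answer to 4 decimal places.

σ̂²_MAP = 7.5636

Sum of squared deviations about the known mean: SS = (7.4−2)² + (1.8−2)² + (8−2)² = 65.2.
The Normal likelihood contributes (σ²)^(−n/2) exp(−SS/(2σ²)), so the posterior is Inverse-Gamma(α + n/2, β + SS/2) = Inverse-Gamma(4.5, 41.6).
The mode of Inverse-Gamma(a, b) is b/(a+1) = 41.6/5.5 ≈ 7.5636.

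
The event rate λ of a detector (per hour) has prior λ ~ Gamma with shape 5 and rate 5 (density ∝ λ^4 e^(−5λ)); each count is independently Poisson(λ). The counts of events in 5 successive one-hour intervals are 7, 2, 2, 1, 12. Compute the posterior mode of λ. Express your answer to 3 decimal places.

Σxᵢ = 7+2+2+1+12 = 24, with n = 5.
Posterior ∝ λ^4e^(−5λ) · λ^24e^(−5λ) = λ^28e^(−10λ), i.e. Gamma(shape=29, rate=10).
The mode of a Gamma(a, b) with a ≥ 1 (shape–rate) is (a−1)/b = 28/10 ≈ 2.800.

λ̂_MAP = 2.800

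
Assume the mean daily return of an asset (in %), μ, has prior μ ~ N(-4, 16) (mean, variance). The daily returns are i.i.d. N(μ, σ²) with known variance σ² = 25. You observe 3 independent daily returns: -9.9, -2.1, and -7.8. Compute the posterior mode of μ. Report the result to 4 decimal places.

n = 3; x̄ = ((-9.9) + (-2.1) + (-7.8))/3 = -19.8/3 = -6.6.
For a Normal prior and Normal likelihood with known variance, the posterior is Normal; its mode equals its mean, the precision-weighted average.
Prior precision 1/σ₀² = 1/16 = 0.0625; data precision n/σ² = 3/25 = 0.12.
μ̂ = (0.0625·(-4) + 0.12·(-6.6)) / (0.0625 + 0.12) = (-1.042)/0.1825 = -2084/365 ≈ -5.7096.

μ̂_MAP = -5.7096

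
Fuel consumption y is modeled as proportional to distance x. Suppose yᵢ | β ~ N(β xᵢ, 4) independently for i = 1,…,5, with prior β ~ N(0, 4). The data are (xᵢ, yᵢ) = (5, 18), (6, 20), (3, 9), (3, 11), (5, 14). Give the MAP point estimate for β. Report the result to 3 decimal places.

log p(β | y) = −Σ(yᵢ − βxᵢ)²/(2·4) − β²/(2·4) + const.
Setting the derivative to zero: Σxᵢ(yᵢ − βxᵢ)/4 − β/4 = 0, so β = Σxᵢyᵢ / (Σxᵢ² + σ²/τ²).
Σxᵢyᵢ = 5·18 + 6·20 + 3·9 + 3·11 + 5·14 = 340; Σxᵢ² = 104; σ²/τ² = 1.
β̂_MAP = 340 / (104 + 1) = 340/105 ≈ 3.238.

β̂_MAP = 3.238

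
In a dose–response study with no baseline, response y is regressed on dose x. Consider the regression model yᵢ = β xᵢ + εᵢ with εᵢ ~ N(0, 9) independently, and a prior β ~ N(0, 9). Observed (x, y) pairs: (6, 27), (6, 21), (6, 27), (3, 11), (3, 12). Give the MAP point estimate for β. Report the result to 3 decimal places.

β̂_MAP = 4.087

log p(β | y) = −Σ(yᵢ − βxᵢ)²/(2·9) − β²/(2·9) + const.
Setting the derivative to zero: Σxᵢ(yᵢ − βxᵢ)/9 − β/9 = 0, so β = Σxᵢyᵢ / (Σxᵢ² + σ²/τ²).
Σxᵢyᵢ = 6·27 + 6·21 + 6·27 + 3·11 + 3·12 = 519; Σxᵢ² = 126; σ²/τ² = 1.
β̂_MAP = 519 / (126 + 1) = 519/127 ≈ 4.087.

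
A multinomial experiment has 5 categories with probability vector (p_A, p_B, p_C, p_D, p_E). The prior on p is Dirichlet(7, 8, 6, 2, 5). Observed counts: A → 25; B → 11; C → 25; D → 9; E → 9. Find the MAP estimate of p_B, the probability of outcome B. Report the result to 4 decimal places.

MAP estimate of p_B = 0.1765

The posterior is Dirichlet(αᵢ + nᵢ) = Dirichlet(32, 19, 31, 11, 14).
For a Dirichlet(a₁,…,a_K) with all aᵢ > 1, the mode has j-th component (aⱼ − 1)/(Σaᵢ − K).
Here Σaᵢ = 107 and K = 5, so p_B = (19 − 1)/(107 − 5) = 18/102 ≈ 0.1765.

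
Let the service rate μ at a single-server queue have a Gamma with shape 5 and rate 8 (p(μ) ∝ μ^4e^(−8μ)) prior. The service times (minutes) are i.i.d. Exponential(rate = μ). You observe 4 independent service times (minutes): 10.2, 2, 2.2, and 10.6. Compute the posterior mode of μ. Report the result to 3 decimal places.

μ̂_MAP = 0.242

The Exponential(rate=μ) likelihood is ∝ μ^n e^(−μΣtᵢ). Here n = 4 and Σtᵢ = 10.2 + 2 + 2.2 + 10.6 = 25.
Posterior ∝ μ^4e^(−8μ) · μ^4e^(−25μ) = μ^8e^(−33μ), i.e. Gamma(9, 33).
Mode = (a−1)/b = 8/33 ≈ 0.242.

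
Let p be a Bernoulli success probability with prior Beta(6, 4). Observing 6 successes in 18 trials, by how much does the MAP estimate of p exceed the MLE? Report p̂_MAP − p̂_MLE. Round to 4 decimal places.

Posterior is Beta(12, 16); MAP = (12−1)/(28−2) = 11/26 ≈ 0.42308.
MLE ignores the prior: p̂_MLE = k/n = 6/18 ≈ 0.33333.
Difference = 11/26 − 6/18 = 7/78 ≈ 0.0897.

MAP − MLE = 0.0897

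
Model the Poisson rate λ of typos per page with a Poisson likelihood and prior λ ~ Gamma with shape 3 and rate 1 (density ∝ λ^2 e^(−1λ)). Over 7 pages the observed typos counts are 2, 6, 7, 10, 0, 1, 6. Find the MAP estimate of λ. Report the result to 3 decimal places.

λ̂_MAP = 4.250

Σxᵢ = 2+6+7+10+0+1+6 = 32, with n = 7.
Posterior ∝ λ^2e^(−1λ) · λ^32e^(−7λ) = λ^34e^(−8λ), i.e. Gamma(shape=35, rate=8).
The mode of a Gamma(a, b) with a ≥ 1 (shape–rate) is (a−1)/b = 34/8 ≈ 4.250.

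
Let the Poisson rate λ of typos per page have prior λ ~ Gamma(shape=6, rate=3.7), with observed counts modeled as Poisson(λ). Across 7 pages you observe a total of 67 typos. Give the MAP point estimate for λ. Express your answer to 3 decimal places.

λ̂_MAP = 6.729

Σxᵢ = 67, n = 7.
Posterior ∝ λ^5e^(−3.7λ) · λ^67e^(−7λ) = λ^72e^(−10.7λ), i.e. Gamma(shape=73, rate=10.7).
The mode of a Gamma(a, b) with a ≥ 1 (shape–rate) is (a−1)/b = 72/10.7 ≈ 6.729.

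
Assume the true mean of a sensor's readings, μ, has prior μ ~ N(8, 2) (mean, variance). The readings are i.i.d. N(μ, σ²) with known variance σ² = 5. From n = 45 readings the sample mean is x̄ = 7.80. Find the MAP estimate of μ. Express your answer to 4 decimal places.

μ̂_MAP = 7.8105

n = 45, x̄ = 7.80.
For a Normal prior and Normal likelihood with known variance, the posterior is Normal; its mode equals its mean, the precision-weighted average.
Prior precision 1/σ₀² = 1/2 = 0.5; data precision n/σ² = 45/5 = 9.
μ̂ = (0.5·8 + 9·7.8) / (0.5 + 9) = 74.2/9.5 = 742/95 ≈ 7.8105.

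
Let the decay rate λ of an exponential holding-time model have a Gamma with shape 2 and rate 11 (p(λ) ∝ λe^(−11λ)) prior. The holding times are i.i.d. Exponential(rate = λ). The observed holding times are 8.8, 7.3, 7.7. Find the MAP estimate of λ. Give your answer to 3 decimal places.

λ̂_MAP = 0.115

The Exponential(rate=λ) likelihood is ∝ λ^n e^(−λΣtᵢ). Here n = 3 and Σtᵢ = 8.8 + 7.3 + 7.7 = 23.8.
Posterior ∝ λe^(−11λ) · λ^3e^(−23.8λ) = λ^4e^(−34.8λ), i.e. Gamma(5, 34.8).
Mode = (a−1)/b = 4/34.8 ≈ 0.115.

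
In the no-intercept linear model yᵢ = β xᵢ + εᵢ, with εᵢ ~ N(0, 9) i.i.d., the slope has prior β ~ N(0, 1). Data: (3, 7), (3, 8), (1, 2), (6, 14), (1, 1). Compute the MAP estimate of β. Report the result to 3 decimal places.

log p(β | y) = −Σ(yᵢ − βxᵢ)²/(2·9) − β²/(2·1) + const.
Setting the derivative to zero: Σxᵢ(yᵢ − βxᵢ)/9 − β/1 = 0, so β = Σxᵢyᵢ / (Σxᵢ² + σ²/τ²).
Σxᵢyᵢ = 3·7 + 3·8 + 1·2 + 6·14 + 1·1 = 132; Σxᵢ² = 56; σ²/τ² = 9.
β̂_MAP = 132 / (56 + 9) = 132/65 ≈ 2.031.

β̂_MAP = 2.031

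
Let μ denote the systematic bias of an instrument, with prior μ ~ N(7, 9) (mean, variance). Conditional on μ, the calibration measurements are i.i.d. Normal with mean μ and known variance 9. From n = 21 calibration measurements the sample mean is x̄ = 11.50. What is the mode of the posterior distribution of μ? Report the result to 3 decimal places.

n = 21, x̄ = 11.50.
For a Normal prior and Normal likelihood with known variance, the posterior is Normal; its mode equals its mean, the precision-weighted average.
Prior precision 1/σ₀² = 1/9; data precision n/σ² = 21/9 = 7/3.
μ̂ = ((1/9)·7 + (7/3)·11.5) / (1/9 + 7/3) = (497/18)/(22/9) = 497/44 ≈ 11.295.

μ̂_MAP = 11.295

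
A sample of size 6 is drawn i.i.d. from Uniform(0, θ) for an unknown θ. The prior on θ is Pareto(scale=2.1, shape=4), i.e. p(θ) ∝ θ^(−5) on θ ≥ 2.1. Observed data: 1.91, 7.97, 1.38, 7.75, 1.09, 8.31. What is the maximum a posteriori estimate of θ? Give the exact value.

The Uniform(0, θ) likelihood is θ^(−n) for θ ≥ max(xᵢ), zero otherwise. Here max(xᵢ) = 8.31.
Posterior ∝ θ^(−5) · θ^(−6) = θ^(−11) on θ ≥ max(2.1, 8.31) = 8.31.
This density is strictly decreasing in θ, so the posterior mode lies at the lower boundary of the support.

θ̂_MAP = 8.31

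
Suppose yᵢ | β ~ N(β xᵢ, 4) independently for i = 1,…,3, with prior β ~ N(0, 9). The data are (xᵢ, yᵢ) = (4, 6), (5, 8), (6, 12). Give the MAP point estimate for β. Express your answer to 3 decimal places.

β̂_MAP = 1.756

log p(β | y) = −Σ(yᵢ − βxᵢ)²/(2·4) − β²/(2·9) + const.
Setting the derivative to zero: Σxᵢ(yᵢ − βxᵢ)/4 − β/9 = 0, so β = Σxᵢyᵢ / (Σxᵢ² + σ²/τ²).
Σxᵢyᵢ = 4·6 + 5·8 + 6·12 = 136; Σxᵢ² = 77; σ²/τ² = 4/9.
β̂_MAP = 136 / (77 + 4/9) = 136/(697/9) = 72/41 ≈ 1.756.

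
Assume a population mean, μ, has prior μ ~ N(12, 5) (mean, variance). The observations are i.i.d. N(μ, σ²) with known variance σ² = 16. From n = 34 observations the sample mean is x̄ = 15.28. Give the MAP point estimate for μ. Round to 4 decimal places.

μ̂_MAP = 14.9978

n = 34, x̄ = 15.28.
For a Normal prior and Normal likelihood with known variance, the posterior is Normal; its mode equals its mean, the precision-weighted average.
Prior precision 1/σ₀² = 1/5 = 0.2; data precision n/σ² = 34/16 = 2.125.
μ̂ = (0.2·12 + 2.125·15.28) / (0.2 + 2.125) = 34.87/2.325 = 6974/465 ≈ 14.9978.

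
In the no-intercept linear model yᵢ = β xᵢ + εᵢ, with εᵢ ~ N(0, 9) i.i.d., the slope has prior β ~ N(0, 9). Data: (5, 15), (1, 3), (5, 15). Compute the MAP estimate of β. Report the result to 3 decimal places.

log p(β | y) = −Σ(yᵢ − βxᵢ)²/(2·9) − β²/(2·9) + const.
Setting the derivative to zero: Σxᵢ(yᵢ − βxᵢ)/9 − β/9 = 0, so β = Σxᵢyᵢ / (Σxᵢ² + σ²/τ²).
Σxᵢyᵢ = 5·15 + 1·3 + 5·15 = 153; Σxᵢ² = 51; σ²/τ² = 1.
β̂_MAP = 153 / (51 + 1) = 153/52 ≈ 2.942.

β̂_MAP = 2.942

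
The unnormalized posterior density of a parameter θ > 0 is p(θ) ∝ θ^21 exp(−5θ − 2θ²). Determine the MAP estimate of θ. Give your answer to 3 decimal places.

ℓ'(θ) = 21/θ − 5 − 4θ. Setting this to zero and multiplying by θ: 4θ² + 5θ − 21 = 0.
θ = (−5 + √(5² + 4·4·21)) / (2·4) = (−5 + √361) / 8 = (−5 + 19)/8 = 7/4.
ℓ''(θ) = −21/θ² − 4 < 0, confirming a maximum.

θ̂_MAP = 1.750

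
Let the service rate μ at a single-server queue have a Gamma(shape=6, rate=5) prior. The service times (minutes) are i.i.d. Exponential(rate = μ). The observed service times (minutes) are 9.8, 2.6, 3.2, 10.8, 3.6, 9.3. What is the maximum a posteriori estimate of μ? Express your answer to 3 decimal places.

μ̂_MAP = 0.248

The Exponential(rate=μ) likelihood is ∝ μ^n e^(−μΣtᵢ). Here n = 6 and Σtᵢ = 9.8 + 2.6 + 3.2 + 10.8 + 3.6 + 9.3 = 39.3.
Posterior ∝ μ^5e^(−5μ) · μ^6e^(−39.3μ) = μ^11e^(−44.3μ), i.e. Gamma(12, 44.3).
Mode = (a−1)/b = 11/44.3 ≈ 0.248.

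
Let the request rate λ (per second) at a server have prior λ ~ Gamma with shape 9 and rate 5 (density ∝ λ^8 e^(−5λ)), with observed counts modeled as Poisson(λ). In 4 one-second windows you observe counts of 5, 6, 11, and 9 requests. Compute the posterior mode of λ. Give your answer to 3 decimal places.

λ̂_MAP = 4.333

Σxᵢ = 5+6+11+9 = 31, with n = 4.
Posterior ∝ λ^8e^(−5λ) · λ^31e^(−4λ) = λ^39e^(−9λ), i.e. Gamma(shape=40, rate=9).
The mode of a Gamma(a, b) with a ≥ 1 (shape–rate) is (a−1)/b = 39/9 ≈ 4.333.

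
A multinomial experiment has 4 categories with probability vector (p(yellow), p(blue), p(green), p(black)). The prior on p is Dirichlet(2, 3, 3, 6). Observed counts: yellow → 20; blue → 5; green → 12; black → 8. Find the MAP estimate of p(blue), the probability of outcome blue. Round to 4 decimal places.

MAP estimate of p(blue) = 0.1273

The posterior is Dirichlet(αᵢ + nᵢ) = Dirichlet(22, 8, 15, 14).
For a Dirichlet(a₁,…,a_K) with all aᵢ > 1, the mode has j-th component (aⱼ − 1)/(Σaᵢ − K).
Here Σaᵢ = 59 and K = 4, so p(blue) = (8 − 1)/(59 − 4) = 7/55 ≈ 0.1273.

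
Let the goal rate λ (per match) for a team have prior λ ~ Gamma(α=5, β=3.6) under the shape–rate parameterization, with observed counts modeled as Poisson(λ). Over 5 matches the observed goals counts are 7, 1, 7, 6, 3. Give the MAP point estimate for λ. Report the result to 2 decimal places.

λ̂_MAP = 3.26

Σxᵢ = 7+1+7+6+3 = 24, with n = 5.
Posterior ∝ λ^4e^(−3.6λ) · λ^24e^(−5λ) = λ^28e^(−8.6λ), i.e. Gamma(shape=29, rate=8.6).
The mode of a Gamma(a, b) with a ≥ 1 (shape–rate) is (a−1)/b = 28/8.6 ≈ 3.26.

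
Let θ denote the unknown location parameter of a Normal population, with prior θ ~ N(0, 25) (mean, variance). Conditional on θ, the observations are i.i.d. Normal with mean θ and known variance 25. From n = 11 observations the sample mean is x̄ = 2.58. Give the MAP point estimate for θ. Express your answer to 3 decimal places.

n = 11, x̄ = 2.58.
For a Normal prior and Normal likelihood with known variance, the posterior is Normal; its mode equals its mean, the precision-weighted average.
Prior precision 1/σ₀² = 1/25 = 0.04; data precision n/σ² = 11/25 = 0.44.
θ̂ = (0.04·0 + 0.44·2.58) / (0.04 + 0.44) = 1.1352/0.48 = 2.365.

θ̂_MAP = 2.365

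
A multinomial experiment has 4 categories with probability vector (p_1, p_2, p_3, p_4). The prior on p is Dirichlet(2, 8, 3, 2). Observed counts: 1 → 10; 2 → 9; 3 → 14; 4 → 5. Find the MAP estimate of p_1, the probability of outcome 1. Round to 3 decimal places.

The posterior is Dirichlet(αᵢ + nᵢ) = Dirichlet(12, 17, 17, 7).
For a Dirichlet(a₁,…,a_K) with all aᵢ > 1, the mode has j-th component (aⱼ − 1)/(Σaᵢ − K).
Here Σaᵢ = 53 and K = 4, so p_1 = (12 − 1)/(53 − 4) = 11/49 ≈ 0.224.

MAP estimate: 0.224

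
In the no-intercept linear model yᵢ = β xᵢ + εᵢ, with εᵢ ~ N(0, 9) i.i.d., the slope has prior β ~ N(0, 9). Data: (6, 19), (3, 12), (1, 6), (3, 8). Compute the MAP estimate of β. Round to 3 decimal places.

log p(β | y) = −Σ(yᵢ − βxᵢ)²/(2·9) − β²/(2·9) + const.
Setting the derivative to zero: Σxᵢ(yᵢ − βxᵢ)/9 − β/9 = 0, so β = Σxᵢyᵢ / (Σxᵢ² + σ²/τ²).
Σxᵢyᵢ = 6·19 + 3·12 + 1·6 + 3·8 = 180; Σxᵢ² = 55; σ²/τ² = 1.
β̂_MAP = 180 / (55 + 1) = 180/56 ≈ 3.214.

β̂_MAP = 3.214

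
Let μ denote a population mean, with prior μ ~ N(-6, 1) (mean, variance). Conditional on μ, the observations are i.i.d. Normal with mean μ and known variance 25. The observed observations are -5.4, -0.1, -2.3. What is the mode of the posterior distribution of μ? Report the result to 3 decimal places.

μ̂_MAP = -5.636

n = 3; x̄ = ((-5.4) + (-0.1) + (-2.3))/3 = -7.8/3 = -2.6.
For a Normal prior and Normal likelihood with known variance, the posterior is Normal; its mode equals its mean, the precision-weighted average.
Prior precision 1/σ₀² = 1/1 = 1; data precision n/σ² = 3/25 = 0.12.
μ̂ = (1·(-6) + 0.12·(-2.6)) / (1 + 0.12) = (-6.312)/1.12 = -789/140 ≈ -5.636.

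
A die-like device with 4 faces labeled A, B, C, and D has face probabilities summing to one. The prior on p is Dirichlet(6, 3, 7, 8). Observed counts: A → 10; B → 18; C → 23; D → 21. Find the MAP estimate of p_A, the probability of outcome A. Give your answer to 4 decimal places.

MAP estimate of p_A = 0.1630

The posterior is Dirichlet(αᵢ + nᵢ) = Dirichlet(16, 21, 30, 29).
For a Dirichlet(a₁,…,a_K) with all aᵢ > 1, the mode has j-th component (aⱼ − 1)/(Σaᵢ − K).
Here Σaᵢ = 96 and K = 4, so p_A = (16 − 1)/(96 − 4) = 15/92 ≈ 0.1630.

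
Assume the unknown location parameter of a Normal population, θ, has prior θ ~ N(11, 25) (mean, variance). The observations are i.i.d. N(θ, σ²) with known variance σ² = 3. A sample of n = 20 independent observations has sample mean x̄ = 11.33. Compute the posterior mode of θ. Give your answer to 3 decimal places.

θ̂_MAP = 11.328

n = 20, x̄ = 11.33.
For a Normal prior and Normal likelihood with known variance, the posterior is Normal; its mode equals its mean, the precision-weighted average.
Prior precision 1/σ₀² = 1/25 = 0.04; data precision n/σ² = 20/3.
θ̂ = (0.04·11 + (20/3)·11.33) / (0.04 + 20/3) = (5698/75)/(503/75) = 5698/503 ≈ 11.328.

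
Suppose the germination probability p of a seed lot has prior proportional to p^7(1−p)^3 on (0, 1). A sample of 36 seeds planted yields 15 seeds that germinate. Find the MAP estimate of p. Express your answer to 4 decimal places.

p̂_MAP = 0.4783

The prior density ∝ p^7(1−p)^3 is the kernel of Beta(8, 4).
Data: 15 successes in 36 trials. The binomial likelihood contributes p^15(1−p)^21, so the posterior is Beta(8+15, 4+21) = Beta(23, 25).
For Beta(a, b) with a, b > 1 the mode is (a−1)/(a+b−2) = 22/46 ≈ 0.4783.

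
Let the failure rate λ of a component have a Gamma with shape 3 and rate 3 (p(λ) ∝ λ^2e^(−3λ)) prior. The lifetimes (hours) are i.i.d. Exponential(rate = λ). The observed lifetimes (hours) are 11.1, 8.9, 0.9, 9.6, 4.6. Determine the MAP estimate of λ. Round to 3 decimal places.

The Exponential(rate=λ) likelihood is ∝ λ^n e^(−λΣtᵢ). Here n = 5 and Σtᵢ = 11.1 + 8.9 + 0.9 + 9.6 + 4.6 = 35.1.
Posterior ∝ λ^2e^(−3λ) · λ^5e^(−35.1λ) = λ^7e^(−38.1λ), i.e. Gamma(8, 38.1).
Mode = (a−1)/b = 7/38.1 ≈ 0.184.

λ̂_MAP = 0.184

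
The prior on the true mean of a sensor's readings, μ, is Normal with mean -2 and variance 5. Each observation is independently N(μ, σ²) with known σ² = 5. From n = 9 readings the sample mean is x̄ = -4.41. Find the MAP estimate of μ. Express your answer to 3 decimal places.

n = 9, x̄ = -4.41.
For a Normal prior and Normal likelihood with known variance, the posterior is Normal; its mode equals its mean, the precision-weighted average.
Prior precision 1/σ₀² = 1/5 = 0.2; data precision n/σ² = 9/5 = 1.8.
μ̂ = (0.2·(-2) + 1.8·(-4.41)) / (0.2 + 1.8) = (-8.338)/2 = -4.169.

μ̂_MAP = -4.169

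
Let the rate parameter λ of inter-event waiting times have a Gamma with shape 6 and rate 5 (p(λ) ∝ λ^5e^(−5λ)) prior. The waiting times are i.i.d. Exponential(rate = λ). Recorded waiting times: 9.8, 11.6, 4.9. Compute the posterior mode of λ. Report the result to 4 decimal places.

The Exponential(rate=λ) likelihood is ∝ λ^n e^(−λΣtᵢ). Here n = 3 and Σtᵢ = 9.8 + 11.6 + 4.9 = 26.3.
Posterior ∝ λ^5e^(−5λ) · λ^3e^(−26.3λ) = λ^8e^(−31.3λ), i.e. Gamma(9, 31.3).
Mode = (a−1)/b = 8/31.3 ≈ 0.2556.

λ̂_MAP = 0.2556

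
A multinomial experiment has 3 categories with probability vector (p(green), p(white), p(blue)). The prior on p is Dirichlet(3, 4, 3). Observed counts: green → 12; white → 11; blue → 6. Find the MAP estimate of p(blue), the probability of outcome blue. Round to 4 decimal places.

The posterior is Dirichlet(αᵢ + nᵢ) = Dirichlet(15, 15, 9).
For a Dirichlet(a₁,…,a_K) with all aᵢ > 1, the mode has j-th component (aⱼ − 1)/(Σaᵢ − K).
Here Σaᵢ = 39 and K = 3, so p(blue) = (9 − 1)/(39 − 3) = 8/36 ≈ 0.2222.

MAP estimate of p(blue) = 0.2222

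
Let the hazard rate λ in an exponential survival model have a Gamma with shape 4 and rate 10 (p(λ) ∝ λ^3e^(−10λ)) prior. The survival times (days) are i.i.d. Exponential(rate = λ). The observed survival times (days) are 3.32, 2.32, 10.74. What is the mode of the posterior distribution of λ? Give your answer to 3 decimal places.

λ̂_MAP = 0.227

The Exponential(rate=λ) likelihood is ∝ λ^n e^(−λΣtᵢ). Here n = 3 and Σtᵢ = 3.32 + 2.32 + 10.74 = 16.38.
Posterior ∝ λ^3e^(−10λ) · λ^3e^(−16.38λ) = λ^6e^(−26.38λ), i.e. Gamma(7, 26.38).
Mode = (a−1)/b = 6/26.38 ≈ 0.227.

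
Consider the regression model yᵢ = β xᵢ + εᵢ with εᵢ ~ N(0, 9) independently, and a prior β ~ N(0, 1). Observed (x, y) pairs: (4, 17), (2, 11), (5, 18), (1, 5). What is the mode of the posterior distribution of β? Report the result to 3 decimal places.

β̂_MAP = 3.364

log p(β | y) = −Σ(yᵢ − βxᵢ)²/(2·9) − β²/(2·1) + const.
Setting the derivative to zero: Σxᵢ(yᵢ − βxᵢ)/9 − β/1 = 0, so β = Σxᵢyᵢ / (Σxᵢ² + σ²/τ²).
Σxᵢyᵢ = 4·17 + 2·11 + 5·18 + 1·5 = 185; Σxᵢ² = 46; σ²/τ² = 9.
β̂_MAP = 185 / (46 + 9) = 185/55 ≈ 3.364.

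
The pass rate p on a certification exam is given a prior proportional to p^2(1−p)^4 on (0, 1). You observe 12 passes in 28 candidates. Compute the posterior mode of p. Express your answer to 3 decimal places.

The prior density ∝ p^2(1−p)^4 is the kernel of Beta(3, 5).
Data: 12 successes in 28 trials. The binomial likelihood contributes p^12(1−p)^16, so the posterior is Beta(3+12, 5+16) = Beta(15, 21).
For Beta(a, b) with a, b > 1 the mode is (a−1)/(a+b−2) = 14/34 ≈ 0.412.

p̂_MAP = 0.412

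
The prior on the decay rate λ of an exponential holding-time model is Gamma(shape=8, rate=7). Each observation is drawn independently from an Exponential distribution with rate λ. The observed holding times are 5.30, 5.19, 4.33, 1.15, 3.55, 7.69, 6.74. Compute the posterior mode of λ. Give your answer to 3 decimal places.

The Exponential(rate=λ) likelihood is ∝ λ^n e^(−λΣtᵢ). Here n = 7 and Σtᵢ = 5.30 + 5.19 + 4.33 + 1.15 + 3.55 + 7.69 + 6.74 = 33.95.
Posterior ∝ λ^7e^(−7λ) · λ^7e^(−33.95λ) = λ^14e^(−40.95λ), i.e. Gamma(15, 40.95).
Mode = (a−1)/b = 14/40.95 ≈ 0.342.

λ̂_MAP = 0.342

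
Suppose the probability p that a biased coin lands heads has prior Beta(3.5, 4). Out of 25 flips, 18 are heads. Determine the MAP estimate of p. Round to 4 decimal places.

p̂_MAP = 0.6721

Prior: Beta(3.5, 4).
Data: 18 successes in 25 trials. The binomial likelihood contributes p^18(1−p)^7, so the posterior is Beta(3.5+18, 4+7) = Beta(21.5, 11).
For Beta(a, b) with a, b > 1 the mode is (a−1)/(a+b−2) = 20.5/30.5 ≈ 0.6721.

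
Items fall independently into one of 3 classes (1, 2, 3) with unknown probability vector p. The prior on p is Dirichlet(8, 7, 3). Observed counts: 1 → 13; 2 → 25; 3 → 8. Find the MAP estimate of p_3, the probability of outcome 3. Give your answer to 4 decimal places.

The posterior is Dirichlet(αᵢ + nᵢ) = Dirichlet(21, 32, 11).
For a Dirichlet(a₁,…,a_K) with all aᵢ > 1, the mode has j-th component (aⱼ − 1)/(Σaᵢ − K).
Here Σaᵢ = 64 and K = 3, so p_3 = (11 − 1)/(64 − 3) = 10/61 ≈ 0.1639.

MAP estimate: 0.1639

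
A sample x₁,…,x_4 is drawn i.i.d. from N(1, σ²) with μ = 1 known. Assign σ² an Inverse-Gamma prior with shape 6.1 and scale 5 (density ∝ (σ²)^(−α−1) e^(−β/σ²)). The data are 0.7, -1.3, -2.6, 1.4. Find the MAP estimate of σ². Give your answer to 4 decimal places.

σ̂²_MAP = 1.5659

Sum of squared deviations about the known mean: SS = (0.7−1)² + (-1.3−1)² + (-2.6−1)² + (1.4−1)² = 18.5.
The Normal likelihood contributes (σ²)^(−n/2) exp(−SS/(2σ²)), so the posterior is Inverse-Gamma(α + n/2, β + SS/2) = Inverse-Gamma(8.1, 14.25).
The mode of Inverse-Gamma(a, b) is b/(a+1) = 14.25/9.1 ≈ 1.5659.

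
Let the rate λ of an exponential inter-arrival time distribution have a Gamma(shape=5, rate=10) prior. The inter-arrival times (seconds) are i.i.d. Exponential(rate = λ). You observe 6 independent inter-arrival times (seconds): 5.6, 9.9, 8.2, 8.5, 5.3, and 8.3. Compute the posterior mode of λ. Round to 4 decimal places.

The Exponential(rate=λ) likelihood is ∝ λ^n e^(−λΣtᵢ). Here n = 6 and Σtᵢ = 5.6 + 9.9 + 8.2 + 8.5 + 5.3 + 8.3 = 45.8.
Posterior ∝ λ^4e^(−10λ) · λ^6e^(−45.8λ) = λ^10e^(−55.8λ), i.e. Gamma(11, 55.8).
Mode = (a−1)/b = 10/55.8 ≈ 0.1792.

λ̂_MAP = 0.1792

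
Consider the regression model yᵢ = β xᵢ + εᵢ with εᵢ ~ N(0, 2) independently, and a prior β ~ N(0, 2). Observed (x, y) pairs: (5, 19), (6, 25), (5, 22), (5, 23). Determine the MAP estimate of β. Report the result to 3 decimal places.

β̂_MAP = 4.196

log p(β | y) = −Σ(yᵢ − βxᵢ)²/(2·2) − β²/(2·2) + const.
Setting the derivative to zero: Σxᵢ(yᵢ − βxᵢ)/2 − β/2 = 0, so β = Σxᵢyᵢ / (Σxᵢ² + σ²/τ²).
Σxᵢyᵢ = 5·19 + 6·25 + 5·22 + 5·23 = 470; Σxᵢ² = 111; σ²/τ² = 1.
β̂_MAP = 470 / (111 + 1) = 470/112 ≈ 4.196.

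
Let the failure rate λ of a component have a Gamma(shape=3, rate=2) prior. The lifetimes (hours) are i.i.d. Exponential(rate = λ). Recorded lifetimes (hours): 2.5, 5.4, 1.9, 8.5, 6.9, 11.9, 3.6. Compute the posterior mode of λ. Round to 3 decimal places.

λ̂_MAP = 0.211

The Exponential(rate=λ) likelihood is ∝ λ^n e^(−λΣtᵢ). Here n = 7 and Σtᵢ = 2.5 + 5.4 + 1.9 + 8.5 + 6.9 + 11.9 + 3.6 = 40.7.
Posterior ∝ λ^2e^(−2λ) · λ^7e^(−40.7λ) = λ^9e^(−42.7λ), i.e. Gamma(10, 42.7).
Mode = (a−1)/b = 9/42.7 ≈ 0.211.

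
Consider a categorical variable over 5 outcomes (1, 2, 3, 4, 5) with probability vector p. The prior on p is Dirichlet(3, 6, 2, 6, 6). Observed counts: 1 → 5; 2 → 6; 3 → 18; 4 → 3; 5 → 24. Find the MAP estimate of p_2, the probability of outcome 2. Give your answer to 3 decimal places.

The posterior is Dirichlet(αᵢ + nᵢ) = Dirichlet(8, 12, 20, 9, 30).
For a Dirichlet(a₁,…,a_K) with all aᵢ > 1, the mode has j-th component (aⱼ − 1)/(Σaᵢ − K).
Here Σaᵢ = 79 and K = 5, so p_2 = (12 − 1)/(79 − 5) = 11/74 ≈ 0.149.

MAP estimate: 0.149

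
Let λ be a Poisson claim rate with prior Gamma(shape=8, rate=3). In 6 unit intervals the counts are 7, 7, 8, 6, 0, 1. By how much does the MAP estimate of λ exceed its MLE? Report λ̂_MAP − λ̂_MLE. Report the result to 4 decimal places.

Σxᵢ = 29. Posterior is Gamma(37, 9); MAP = (37−1)/9 = 36/9 ≈ 4.00000.
MLE = x̄ = 29/6 ≈ 4.83333.
Difference = 36/9 − 29/6 = -5/6 ≈ -0.8333.

MAP − MLE = -0.8333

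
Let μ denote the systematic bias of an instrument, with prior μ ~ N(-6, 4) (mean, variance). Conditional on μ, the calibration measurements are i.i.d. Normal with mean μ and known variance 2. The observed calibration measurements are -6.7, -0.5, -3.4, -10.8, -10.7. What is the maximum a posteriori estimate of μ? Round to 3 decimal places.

n = 5; x̄ = ((-6.7) + (-0.5) + (-3.4) + (-10.8) + (-10.7))/5 = -32.1/5 = -6.42.
For a Normal prior and Normal likelihood with known variance, the posterior is Normal; its mode equals its mean, the precision-weighted average.
Prior precision 1/σ₀² = 1/4 = 0.25; data precision n/σ² = 5/2 = 2.5.
μ̂ = (0.25·(-6) + 2.5·(-6.42)) / (0.25 + 2.5) = (-17.55)/2.75 = -351/55 ≈ -6.382.

μ̂_MAP = -6.382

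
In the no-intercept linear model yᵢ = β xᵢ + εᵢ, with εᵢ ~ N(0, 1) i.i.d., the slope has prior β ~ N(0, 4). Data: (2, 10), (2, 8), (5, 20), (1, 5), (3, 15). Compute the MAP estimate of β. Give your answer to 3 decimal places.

β̂_MAP = 4.301

log p(β | y) = −Σ(yᵢ − βxᵢ)²/(2·1) − β²/(2·4) + const.
Setting the derivative to zero: Σxᵢ(yᵢ − βxᵢ)/1 − β/4 = 0, so β = Σxᵢyᵢ / (Σxᵢ² + σ²/τ²).
Σxᵢyᵢ = 2·10 + 2·8 + 5·20 + 1·5 + 3·15 = 186; Σxᵢ² = 43; σ²/τ² = 0.25.
β̂_MAP = 186 / (43 + 0.25) = 186/43.25 ≈ 4.301.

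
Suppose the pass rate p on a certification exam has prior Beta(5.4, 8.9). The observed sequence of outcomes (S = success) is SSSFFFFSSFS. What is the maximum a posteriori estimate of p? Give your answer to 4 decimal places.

Prior: Beta(5.4, 8.9).
Data: 6 successes in 11 trials (from the sequence). The binomial likelihood contributes p^6(1−p)^5, so the posterior is Beta(5.4+6, 8.9+5) = Beta(11.4, 13.9).
For Beta(a, b) with a, b > 1 the mode is (a−1)/(a+b−2) = 10.4/23.3 ≈ 0.4464.

p̂_MAP = 0.4464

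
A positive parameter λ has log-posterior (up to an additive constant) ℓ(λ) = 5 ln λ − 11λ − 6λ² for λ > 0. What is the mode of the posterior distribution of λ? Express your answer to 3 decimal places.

λ̂_MAP = 0.333

ℓ'(λ) = 5/λ − 11 − 12λ. Setting this to zero and multiplying by λ: 12λ² + 11λ − 5 = 0.
λ = (−11 + √(11² + 4·12·5)) / (2·12) = (−11 + √361) / 24 = (−11 + 19)/24 = 1/3.
ℓ''(λ) = −5/λ² − 12 < 0, confirming a maximum.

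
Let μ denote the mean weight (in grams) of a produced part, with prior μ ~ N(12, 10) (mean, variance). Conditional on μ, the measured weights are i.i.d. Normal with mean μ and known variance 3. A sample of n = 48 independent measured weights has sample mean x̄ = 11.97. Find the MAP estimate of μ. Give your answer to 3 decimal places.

n = 48, x̄ = 11.97.
For a Normal prior and Normal likelihood with known variance, the posterior is Normal; its mode equals its mean, the precision-weighted average.
Prior precision 1/σ₀² = 1/10 = 0.1; data precision n/σ² = 48/3 = 16.
μ̂ = (0.1·12 + 16·11.97) / (0.1 + 16) = 192.72/16.1 = 9636/805 ≈ 11.970.

μ̂_MAP = 11.970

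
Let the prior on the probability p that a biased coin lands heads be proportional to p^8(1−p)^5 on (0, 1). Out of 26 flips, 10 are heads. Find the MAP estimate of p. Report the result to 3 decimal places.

p̂_MAP = 0.462

The prior density ∝ p^8(1−p)^5 is the kernel of Beta(9, 6).
Data: 10 successes in 26 trials. The binomial likelihood contributes p^10(1−p)^16, so the posterior is Beta(9+10, 6+16) = Beta(19, 22).
For Beta(a, b) with a, b > 1 the mode is (a−1)/(a+b−2) = 18/39 ≈ 0.462.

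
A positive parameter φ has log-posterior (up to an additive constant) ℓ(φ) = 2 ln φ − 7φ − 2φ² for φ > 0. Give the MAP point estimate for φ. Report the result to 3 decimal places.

φ̂_MAP = 0.250

ℓ'(φ) = 2/φ − 7 − 4φ. Setting this to zero and multiplying by φ: 4φ² + 7φ − 2 = 0.
φ = (−7 + √(7² + 4·4·2)) / (2·4) = (−7 + √81) / 8 = (−7 + 9)/8 = 1/4.
ℓ''(φ) = −2/φ² − 4 < 0, confirming a maximum.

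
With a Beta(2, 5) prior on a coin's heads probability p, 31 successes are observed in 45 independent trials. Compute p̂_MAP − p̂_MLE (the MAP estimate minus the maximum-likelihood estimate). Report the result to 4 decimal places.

Posterior is Beta(33, 19); MAP = (33−1)/(52−2) = 32/50 ≈ 0.64000.
MLE ignores the prior: p̂_MLE = k/n = 31/45 ≈ 0.68889.
Difference = 32/50 − 31/45 = -11/225 ≈ -0.0489.

MAP − MLE = -0.0489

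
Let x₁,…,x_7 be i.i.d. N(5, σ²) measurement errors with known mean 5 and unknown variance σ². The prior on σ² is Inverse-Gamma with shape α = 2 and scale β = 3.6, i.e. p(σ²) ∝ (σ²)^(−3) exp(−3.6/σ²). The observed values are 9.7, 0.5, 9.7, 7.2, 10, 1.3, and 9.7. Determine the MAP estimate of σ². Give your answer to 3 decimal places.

Sum of squared deviations about the known mean: SS = (9.7−5)² + (0.5−5)² + (9.7−5)² + (7.2−5)² + (10−5)² + (1.3−5)² + (9.7−5)² = 130.05.
The Normal likelihood contributes (σ²)^(−n/2) exp(−SS/(2σ²)), so the posterior is Inverse-Gamma(α + n/2, β + SS/2) = Inverse-Gamma(5.5, 68.625).
The mode of Inverse-Gamma(a, b) is b/(a+1) = 68.625/6.5 ≈ 10.558.

σ̂²_MAP = 10.558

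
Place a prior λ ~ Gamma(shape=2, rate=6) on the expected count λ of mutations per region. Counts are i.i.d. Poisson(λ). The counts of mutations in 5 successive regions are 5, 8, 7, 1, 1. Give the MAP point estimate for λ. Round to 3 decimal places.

Σxᵢ = 5+8+7+1+1 = 22, with n = 5.
Posterior ∝ λe^(−6λ) · λ^22e^(−5λ) = λ^23e^(−11λ), i.e. Gamma(shape=24, rate=11).
The mode of a Gamma(a, b) with a ≥ 1 (shape–rate) is (a−1)/b = 23/11 ≈ 2.091.

λ̂_MAP = 2.091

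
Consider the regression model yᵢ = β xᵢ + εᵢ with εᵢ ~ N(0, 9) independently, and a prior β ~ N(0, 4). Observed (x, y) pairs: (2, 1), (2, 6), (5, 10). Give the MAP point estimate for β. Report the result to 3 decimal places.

β̂_MAP = 1.816

log p(β | y) = −Σ(yᵢ − βxᵢ)²/(2·9) − β²/(2·4) + const.
Setting the derivative to zero: Σxᵢ(yᵢ − βxᵢ)/9 − β/4 = 0, so β = Σxᵢyᵢ / (Σxᵢ² + σ²/τ²).
Σxᵢyᵢ = 2·1 + 2·6 + 5·10 = 64; Σxᵢ² = 33; σ²/τ² = 2.25.
β̂_MAP = 64 / (33 + 2.25) = 64/35.25 ≈ 1.816.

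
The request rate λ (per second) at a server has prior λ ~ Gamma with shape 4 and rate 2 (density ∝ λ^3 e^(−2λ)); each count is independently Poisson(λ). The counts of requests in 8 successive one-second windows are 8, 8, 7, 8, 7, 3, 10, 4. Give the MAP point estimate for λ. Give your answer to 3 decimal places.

λ̂_MAP = 5.800

Σxᵢ = 8+8+7+8+7+3+10+4 = 55, with n = 8.
Posterior ∝ λ^3e^(−2λ) · λ^55e^(−8λ) = λ^58e^(−10λ), i.e. Gamma(shape=59, rate=10).
The mode of a Gamma(a, b) with a ≥ 1 (shape–rate) is (a−1)/b = 58/10 ≈ 5.800.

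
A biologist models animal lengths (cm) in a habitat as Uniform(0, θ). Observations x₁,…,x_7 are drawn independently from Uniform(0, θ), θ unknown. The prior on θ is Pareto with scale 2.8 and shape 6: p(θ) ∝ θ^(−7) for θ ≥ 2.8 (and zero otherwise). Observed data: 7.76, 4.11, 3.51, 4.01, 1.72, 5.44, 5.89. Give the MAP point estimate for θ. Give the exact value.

The Uniform(0, θ) likelihood is θ^(−n) for θ ≥ max(xᵢ), zero otherwise. Here max(xᵢ) = 7.76.
Posterior ∝ θ^(−7) · θ^(−7) = θ^(−14) on θ ≥ max(2.8, 7.76) = 7.76.
This density is strictly decreasing in θ, so the posterior mode lies at the lower boundary of the support.

θ̂_MAP = 7.76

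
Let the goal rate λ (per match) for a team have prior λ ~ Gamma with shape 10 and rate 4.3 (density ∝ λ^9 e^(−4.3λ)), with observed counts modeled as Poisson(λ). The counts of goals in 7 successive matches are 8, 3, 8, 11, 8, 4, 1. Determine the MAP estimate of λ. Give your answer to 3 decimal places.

λ̂_MAP = 4.602

Σxᵢ = 8+3+8+11+8+4+1 = 43, with n = 7.
Posterior ∝ λ^9e^(−4.3λ) · λ^43e^(−7λ) = λ^52e^(−11.3λ), i.e. Gamma(shape=53, rate=11.3).
The mode of a Gamma(a, b) with a ≥ 1 (shape–rate) is (a−1)/b = 52/11.3 ≈ 4.602.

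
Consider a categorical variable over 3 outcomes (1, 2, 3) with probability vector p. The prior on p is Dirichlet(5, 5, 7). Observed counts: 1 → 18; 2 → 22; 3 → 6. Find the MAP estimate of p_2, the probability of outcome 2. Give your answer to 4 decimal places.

MAP estimate: 0.4333

The posterior is Dirichlet(αᵢ + nᵢ) = Dirichlet(23, 27, 13).
For a Dirichlet(a₁,…,a_K) with all aᵢ > 1, the mode has j-th component (aⱼ − 1)/(Σaᵢ − K).
Here Σaᵢ = 63 and K = 3, so p_2 = (27 − 1)/(63 − 3) = 26/60 ≈ 0.4333.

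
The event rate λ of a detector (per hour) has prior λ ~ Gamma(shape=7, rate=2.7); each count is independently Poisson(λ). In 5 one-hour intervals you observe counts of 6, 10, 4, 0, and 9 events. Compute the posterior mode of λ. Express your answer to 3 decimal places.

λ̂_MAP = 4.545

Σxᵢ = 6+10+4+0+9 = 29, with n = 5.
Posterior ∝ λ^6e^(−2.7λ) · λ^29e^(−5λ) = λ^35e^(−7.7λ), i.e. Gamma(shape=36, rate=7.7).
The mode of a Gamma(a, b) with a ≥ 1 (shape–rate) is (a−1)/b = 35/7.7 ≈ 4.545.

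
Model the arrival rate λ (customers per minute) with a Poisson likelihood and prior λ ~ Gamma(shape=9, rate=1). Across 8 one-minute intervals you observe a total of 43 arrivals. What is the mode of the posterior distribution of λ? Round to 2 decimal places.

Σxᵢ = 43, n = 8.
Posterior ∝ λ^8e^(−1λ) · λ^43e^(−8λ) = λ^51e^(−9λ), i.e. Gamma(shape=52, rate=9).
The mode of a Gamma(a, b) with a ≥ 1 (shape–rate) is (a−1)/b = 51/9 ≈ 5.67.

λ̂_MAP = 5.67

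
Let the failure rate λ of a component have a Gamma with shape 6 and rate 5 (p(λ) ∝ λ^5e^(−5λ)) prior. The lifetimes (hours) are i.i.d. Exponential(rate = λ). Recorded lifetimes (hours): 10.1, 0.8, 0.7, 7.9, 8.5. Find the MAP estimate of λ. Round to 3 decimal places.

The Exponential(rate=λ) likelihood is ∝ λ^n e^(−λΣtᵢ). Here n = 5 and Σtᵢ = 10.1 + 0.8 + 0.7 + 7.9 + 8.5 = 28.
Posterior ∝ λ^5e^(−5λ) · λ^5e^(−28λ) = λ^10e^(−33λ), i.e. Gamma(11, 33).
Mode = (a−1)/b = 10/33 ≈ 0.303.

λ̂_MAP = 0.303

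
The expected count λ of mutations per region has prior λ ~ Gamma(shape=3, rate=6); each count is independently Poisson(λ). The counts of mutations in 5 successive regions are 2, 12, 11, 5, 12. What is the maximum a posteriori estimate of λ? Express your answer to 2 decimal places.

Σxᵢ = 2+12+11+5+12 = 42, with n = 5.
Posterior ∝ λ^2e^(−6λ) · λ^42e^(−5λ) = λ^44e^(−11λ), i.e. Gamma(shape=45, rate=11).
The mode of a Gamma(a, b) with a ≥ 1 (shape–rate) is (a−1)/b = 44/11 ≈ 4.00.

λ̂_MAP = 4.00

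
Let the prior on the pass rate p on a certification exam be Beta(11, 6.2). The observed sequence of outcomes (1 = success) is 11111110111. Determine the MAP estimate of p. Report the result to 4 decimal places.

Prior: Beta(11, 6.2).
Data: 10 successes in 11 trials (from the sequence). The binomial likelihood contributes p^10(1−p)^1, so the posterior is Beta(11+10, 6.2+1) = Beta(21, 7.2).
For Beta(a, b) with a, b > 1 the mode is (a−1)/(a+b−2) = 20/26.2 ≈ 0.7634.

p̂_MAP = 0.7634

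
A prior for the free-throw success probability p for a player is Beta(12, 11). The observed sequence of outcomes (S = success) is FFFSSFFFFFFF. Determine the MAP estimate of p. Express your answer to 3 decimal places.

p̂_MAP = 0.394

Prior: Beta(12, 11).
Data: 2 successes in 12 trials (from the sequence). The binomial likelihood contributes p^2(1−p)^10, so the posterior is Beta(12+2, 11+10) = Beta(14, 21).
For Beta(a, b) with a, b > 1 the mode is (a−1)/(a+b−2) = 13/33 ≈ 0.394.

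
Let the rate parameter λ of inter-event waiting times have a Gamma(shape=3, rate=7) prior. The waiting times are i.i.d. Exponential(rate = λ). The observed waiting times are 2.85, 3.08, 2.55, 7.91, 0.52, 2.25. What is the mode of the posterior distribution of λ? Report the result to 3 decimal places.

λ̂_MAP = 0.306

The Exponential(rate=λ) likelihood is ∝ λ^n e^(−λΣtᵢ). Here n = 6 and Σtᵢ = 2.85 + 3.08 + 2.55 + 7.91 + 0.52 + 2.25 = 19.16.
Posterior ∝ λ^2e^(−7λ) · λ^6e^(−19.16λ) = λ^8e^(−26.16λ), i.e. Gamma(9, 26.16).
Mode = (a−1)/b = 8/26.16 ≈ 0.306.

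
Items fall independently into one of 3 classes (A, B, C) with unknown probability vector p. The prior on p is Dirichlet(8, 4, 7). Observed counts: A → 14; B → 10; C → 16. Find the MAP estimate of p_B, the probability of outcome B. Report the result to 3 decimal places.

MAP estimate of p_B = 0.232

The posterior is Dirichlet(αᵢ + nᵢ) = Dirichlet(22, 14, 23).
For a Dirichlet(a₁,…,a_K) with all aᵢ > 1, the mode has j-th component (aⱼ − 1)/(Σaᵢ − K).
Here Σaᵢ = 59 and K = 3, so p_B = (14 − 1)/(59 − 3) = 13/56 ≈ 0.232.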